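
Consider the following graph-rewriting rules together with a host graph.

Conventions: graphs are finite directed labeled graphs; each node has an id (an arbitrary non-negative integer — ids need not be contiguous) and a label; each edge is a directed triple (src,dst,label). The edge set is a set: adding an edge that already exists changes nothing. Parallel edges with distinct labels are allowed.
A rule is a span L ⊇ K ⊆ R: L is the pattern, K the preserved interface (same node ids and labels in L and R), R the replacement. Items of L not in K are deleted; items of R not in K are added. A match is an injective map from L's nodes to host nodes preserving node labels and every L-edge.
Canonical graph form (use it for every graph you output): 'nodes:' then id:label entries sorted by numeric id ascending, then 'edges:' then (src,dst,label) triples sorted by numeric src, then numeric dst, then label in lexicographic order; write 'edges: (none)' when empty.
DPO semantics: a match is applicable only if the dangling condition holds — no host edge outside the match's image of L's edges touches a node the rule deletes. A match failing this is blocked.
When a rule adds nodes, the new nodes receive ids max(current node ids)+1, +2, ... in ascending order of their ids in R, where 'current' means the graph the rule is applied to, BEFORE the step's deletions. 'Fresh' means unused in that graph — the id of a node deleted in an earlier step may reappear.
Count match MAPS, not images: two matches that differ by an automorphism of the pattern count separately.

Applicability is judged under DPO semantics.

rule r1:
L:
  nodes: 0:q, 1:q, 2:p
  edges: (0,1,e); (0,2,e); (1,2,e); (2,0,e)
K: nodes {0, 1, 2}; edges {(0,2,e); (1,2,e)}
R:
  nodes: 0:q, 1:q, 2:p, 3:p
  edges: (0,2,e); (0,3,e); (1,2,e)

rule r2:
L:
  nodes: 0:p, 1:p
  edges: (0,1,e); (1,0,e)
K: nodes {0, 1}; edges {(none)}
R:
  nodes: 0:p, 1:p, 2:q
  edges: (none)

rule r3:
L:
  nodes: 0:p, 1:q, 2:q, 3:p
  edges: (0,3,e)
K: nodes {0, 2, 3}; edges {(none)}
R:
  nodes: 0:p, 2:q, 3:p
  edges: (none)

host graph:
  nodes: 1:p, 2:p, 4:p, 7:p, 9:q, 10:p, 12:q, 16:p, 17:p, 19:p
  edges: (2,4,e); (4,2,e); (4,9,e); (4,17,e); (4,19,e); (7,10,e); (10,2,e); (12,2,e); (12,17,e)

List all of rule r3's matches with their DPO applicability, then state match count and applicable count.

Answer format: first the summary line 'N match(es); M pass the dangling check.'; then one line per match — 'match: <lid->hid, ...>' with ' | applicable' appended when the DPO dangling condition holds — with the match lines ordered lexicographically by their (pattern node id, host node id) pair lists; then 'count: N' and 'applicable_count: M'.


12 match(es); 0 pass the dangling check.
match: 0->2, 1->9, 2->12, 3->4
match: 0->2, 1->12, 2->9, 3->4
match: 0->4, 1->9, 2->12, 3->2
match: 0->4, 1->9, 2->12, 3->17
match: 0->4, 1->9, 2->12, 3->19
match: 0->4, 1->12, 2->9, 3->2
match: 0->4, 1->12, 2->9, 3->17
match: 0->4, 1->12, 2->9, 3->19
match: 0->7, 1->9, 2->12, 3->10
match: 0->7, 1->12, 2->9, 3->10
match: 0->10, 1->9, 2->12, 3->2
match: 0->10, 1->12, 2->9, 3->2
count: 12
applicable_count: 0


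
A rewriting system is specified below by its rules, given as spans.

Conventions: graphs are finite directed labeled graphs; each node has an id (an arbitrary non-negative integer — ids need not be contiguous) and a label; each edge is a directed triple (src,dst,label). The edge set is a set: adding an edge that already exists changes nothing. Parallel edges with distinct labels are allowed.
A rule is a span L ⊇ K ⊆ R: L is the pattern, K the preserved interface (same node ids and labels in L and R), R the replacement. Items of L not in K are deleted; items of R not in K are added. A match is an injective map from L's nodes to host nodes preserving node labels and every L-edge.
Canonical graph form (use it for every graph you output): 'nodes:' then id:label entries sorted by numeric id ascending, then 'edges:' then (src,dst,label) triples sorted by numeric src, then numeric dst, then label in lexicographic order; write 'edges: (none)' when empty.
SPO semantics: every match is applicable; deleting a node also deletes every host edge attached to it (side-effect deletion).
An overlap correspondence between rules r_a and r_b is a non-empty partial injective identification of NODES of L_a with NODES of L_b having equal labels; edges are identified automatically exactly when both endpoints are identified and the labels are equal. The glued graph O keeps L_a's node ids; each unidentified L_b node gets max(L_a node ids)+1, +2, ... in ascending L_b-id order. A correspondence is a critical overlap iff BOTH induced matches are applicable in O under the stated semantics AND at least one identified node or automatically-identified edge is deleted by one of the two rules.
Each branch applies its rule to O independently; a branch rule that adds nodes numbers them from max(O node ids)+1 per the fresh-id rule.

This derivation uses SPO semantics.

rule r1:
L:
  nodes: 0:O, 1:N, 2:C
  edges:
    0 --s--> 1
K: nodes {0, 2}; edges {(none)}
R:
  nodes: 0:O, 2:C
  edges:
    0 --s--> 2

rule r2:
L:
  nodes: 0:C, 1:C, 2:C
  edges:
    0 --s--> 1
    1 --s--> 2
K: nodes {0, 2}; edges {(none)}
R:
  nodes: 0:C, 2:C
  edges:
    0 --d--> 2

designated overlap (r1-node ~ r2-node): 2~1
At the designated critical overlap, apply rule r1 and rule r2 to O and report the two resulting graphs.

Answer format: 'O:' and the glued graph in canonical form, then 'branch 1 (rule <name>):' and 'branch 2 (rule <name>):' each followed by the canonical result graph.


O:
nodes: 0:O, 1:N, 2:C, 3:C, 4:C
edges: (0,1,s); (2,4,s); (3,2,s)
branch 1 (rule r1):
nodes: 0:O, 2:C, 3:C, 4:C
edges: (0,2,s); (2,4,s); (3,2,s)
branch 2 (rule r2):
nodes: 0:O, 1:N, 3:C, 4:C
edges: (0,1,s); (3,4,d)


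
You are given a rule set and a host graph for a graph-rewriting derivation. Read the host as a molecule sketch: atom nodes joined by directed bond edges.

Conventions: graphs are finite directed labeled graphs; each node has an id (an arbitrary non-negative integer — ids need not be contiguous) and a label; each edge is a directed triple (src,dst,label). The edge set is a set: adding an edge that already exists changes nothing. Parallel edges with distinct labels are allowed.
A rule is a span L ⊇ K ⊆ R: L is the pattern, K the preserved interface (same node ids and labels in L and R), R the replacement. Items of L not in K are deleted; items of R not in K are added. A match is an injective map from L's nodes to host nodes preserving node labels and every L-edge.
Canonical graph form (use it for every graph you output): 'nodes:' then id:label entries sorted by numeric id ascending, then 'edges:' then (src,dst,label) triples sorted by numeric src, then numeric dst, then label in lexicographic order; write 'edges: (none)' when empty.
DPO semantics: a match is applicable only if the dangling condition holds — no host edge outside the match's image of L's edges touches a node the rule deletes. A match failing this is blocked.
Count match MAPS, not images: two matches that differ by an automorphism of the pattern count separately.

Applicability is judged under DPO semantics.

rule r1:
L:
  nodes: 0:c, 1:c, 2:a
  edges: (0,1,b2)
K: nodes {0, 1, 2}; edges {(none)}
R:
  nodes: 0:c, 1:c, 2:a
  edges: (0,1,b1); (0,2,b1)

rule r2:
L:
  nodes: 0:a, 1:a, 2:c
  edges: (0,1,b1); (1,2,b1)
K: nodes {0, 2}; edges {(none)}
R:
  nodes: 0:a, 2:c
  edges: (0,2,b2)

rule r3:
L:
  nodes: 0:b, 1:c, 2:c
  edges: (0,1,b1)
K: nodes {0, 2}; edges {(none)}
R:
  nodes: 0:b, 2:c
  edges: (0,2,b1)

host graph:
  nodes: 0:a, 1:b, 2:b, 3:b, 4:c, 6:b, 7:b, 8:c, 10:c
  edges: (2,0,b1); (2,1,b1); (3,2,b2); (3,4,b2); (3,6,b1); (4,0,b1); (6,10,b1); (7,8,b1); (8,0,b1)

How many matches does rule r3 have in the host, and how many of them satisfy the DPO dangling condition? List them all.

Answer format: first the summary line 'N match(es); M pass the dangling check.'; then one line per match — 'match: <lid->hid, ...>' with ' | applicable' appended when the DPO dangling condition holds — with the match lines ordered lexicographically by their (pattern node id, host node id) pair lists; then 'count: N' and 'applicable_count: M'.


4 match(es); 2 pass the dangling check.
match: 0->6, 1->10, 2->4 | applicable
match: 0->6, 1->10, 2->8 | applicable
match: 0->7, 1->8, 2->4
match: 0->7, 1->8, 2->10
count: 4
applicable_count: 2


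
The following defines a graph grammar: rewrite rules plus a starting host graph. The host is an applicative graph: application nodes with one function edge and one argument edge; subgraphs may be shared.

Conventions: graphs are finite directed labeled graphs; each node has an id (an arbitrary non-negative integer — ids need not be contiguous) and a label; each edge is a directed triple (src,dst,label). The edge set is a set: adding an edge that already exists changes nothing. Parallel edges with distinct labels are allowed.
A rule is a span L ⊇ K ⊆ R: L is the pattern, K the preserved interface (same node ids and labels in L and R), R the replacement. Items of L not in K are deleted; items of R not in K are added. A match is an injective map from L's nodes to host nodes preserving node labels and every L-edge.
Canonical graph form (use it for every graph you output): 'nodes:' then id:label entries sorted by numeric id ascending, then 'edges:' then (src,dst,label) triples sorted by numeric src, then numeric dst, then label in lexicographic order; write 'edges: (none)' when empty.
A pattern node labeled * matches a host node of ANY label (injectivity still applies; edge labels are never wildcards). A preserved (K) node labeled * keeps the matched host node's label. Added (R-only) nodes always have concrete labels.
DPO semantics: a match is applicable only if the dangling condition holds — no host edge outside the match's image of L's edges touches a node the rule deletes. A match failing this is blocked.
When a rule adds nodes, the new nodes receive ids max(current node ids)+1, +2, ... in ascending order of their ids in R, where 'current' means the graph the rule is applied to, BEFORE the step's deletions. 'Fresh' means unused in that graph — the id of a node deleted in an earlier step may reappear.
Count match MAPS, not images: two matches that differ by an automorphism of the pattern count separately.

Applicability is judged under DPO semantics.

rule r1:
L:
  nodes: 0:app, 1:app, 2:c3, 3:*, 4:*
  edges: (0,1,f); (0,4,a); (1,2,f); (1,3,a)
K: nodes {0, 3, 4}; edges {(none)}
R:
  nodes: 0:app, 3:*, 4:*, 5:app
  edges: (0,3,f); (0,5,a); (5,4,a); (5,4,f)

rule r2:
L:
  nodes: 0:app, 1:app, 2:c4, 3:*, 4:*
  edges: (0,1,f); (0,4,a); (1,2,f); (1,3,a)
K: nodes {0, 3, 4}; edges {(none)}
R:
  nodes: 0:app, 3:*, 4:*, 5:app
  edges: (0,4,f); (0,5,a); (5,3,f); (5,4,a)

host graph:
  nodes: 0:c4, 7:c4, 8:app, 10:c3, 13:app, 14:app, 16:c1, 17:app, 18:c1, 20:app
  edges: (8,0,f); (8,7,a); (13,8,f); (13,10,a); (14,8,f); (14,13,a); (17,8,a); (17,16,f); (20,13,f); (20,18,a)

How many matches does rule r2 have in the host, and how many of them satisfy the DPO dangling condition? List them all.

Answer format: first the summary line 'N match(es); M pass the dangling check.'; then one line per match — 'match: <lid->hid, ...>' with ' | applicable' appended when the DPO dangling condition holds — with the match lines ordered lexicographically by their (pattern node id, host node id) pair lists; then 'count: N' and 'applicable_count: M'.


2 match(es); 0 pass the dangling check.
match: 0->13, 1->8, 2->0, 3->7, 4->10
match: 0->14, 1->8, 2->0, 3->7, 4->13
count: 2
applicable_count: 0


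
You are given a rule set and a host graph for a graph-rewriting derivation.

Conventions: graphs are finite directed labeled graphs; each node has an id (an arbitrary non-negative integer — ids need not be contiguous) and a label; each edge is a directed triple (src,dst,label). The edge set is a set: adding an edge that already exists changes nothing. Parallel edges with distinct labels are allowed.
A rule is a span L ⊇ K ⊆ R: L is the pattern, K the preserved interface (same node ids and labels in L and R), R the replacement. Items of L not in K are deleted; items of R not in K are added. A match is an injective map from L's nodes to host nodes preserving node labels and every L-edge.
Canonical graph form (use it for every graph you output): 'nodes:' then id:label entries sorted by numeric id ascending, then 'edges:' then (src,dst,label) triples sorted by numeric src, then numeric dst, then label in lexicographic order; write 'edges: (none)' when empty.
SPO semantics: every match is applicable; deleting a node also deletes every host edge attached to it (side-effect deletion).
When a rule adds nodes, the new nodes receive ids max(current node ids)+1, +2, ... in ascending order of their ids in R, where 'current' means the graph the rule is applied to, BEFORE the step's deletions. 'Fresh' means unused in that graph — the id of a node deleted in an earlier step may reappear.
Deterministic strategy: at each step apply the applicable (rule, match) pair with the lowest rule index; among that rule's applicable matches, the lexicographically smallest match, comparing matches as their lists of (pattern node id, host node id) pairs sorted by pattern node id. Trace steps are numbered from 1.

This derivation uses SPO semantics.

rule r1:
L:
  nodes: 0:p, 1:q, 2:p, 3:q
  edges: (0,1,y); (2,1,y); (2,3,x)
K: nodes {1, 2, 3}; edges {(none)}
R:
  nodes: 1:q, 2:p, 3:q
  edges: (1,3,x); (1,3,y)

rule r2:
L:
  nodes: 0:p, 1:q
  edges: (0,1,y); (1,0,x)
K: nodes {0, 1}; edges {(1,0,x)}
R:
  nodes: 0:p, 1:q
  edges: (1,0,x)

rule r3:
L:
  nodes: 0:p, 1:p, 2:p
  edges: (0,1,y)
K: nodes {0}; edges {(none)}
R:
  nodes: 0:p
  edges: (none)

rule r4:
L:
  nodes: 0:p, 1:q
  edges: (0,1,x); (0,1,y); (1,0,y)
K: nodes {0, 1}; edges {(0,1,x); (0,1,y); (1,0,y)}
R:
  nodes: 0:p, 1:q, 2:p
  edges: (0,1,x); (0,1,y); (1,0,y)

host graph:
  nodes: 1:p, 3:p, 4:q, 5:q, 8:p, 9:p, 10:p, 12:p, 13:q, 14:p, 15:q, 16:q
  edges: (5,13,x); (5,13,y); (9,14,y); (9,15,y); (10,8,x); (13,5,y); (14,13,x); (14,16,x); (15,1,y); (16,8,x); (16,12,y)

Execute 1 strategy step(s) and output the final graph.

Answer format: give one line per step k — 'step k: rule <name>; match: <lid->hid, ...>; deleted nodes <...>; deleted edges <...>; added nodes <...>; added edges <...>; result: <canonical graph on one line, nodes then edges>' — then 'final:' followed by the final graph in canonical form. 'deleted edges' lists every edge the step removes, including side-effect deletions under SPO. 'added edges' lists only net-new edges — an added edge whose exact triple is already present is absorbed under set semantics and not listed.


step 1: rule r3; match: 0->9, 1->14, 2->1; deleted nodes 1, 14; deleted edges (9,14,y); (14,13,x); (14,16,x); (15,1,y); added nodes (none); added edges (none); result: nodes: 3:p, 4:q, 5:q, 8:p, 9:p, 10:p, 12:p, 13:q, 15:q, 16:q edges: (5,13,x); (5,13,y); (9,15,y); (10,8,x); (13,5,y); (16,8,x); (16,12,y)
final:
nodes: 3:p, 4:q, 5:q, 8:p, 9:p, 10:p, 12:p, 13:q, 15:q, 16:q
edges: (5,13,x); (5,13,y); (9,15,y); (10,8,x); (13,5,y); (16,8,x); (16,12,y)


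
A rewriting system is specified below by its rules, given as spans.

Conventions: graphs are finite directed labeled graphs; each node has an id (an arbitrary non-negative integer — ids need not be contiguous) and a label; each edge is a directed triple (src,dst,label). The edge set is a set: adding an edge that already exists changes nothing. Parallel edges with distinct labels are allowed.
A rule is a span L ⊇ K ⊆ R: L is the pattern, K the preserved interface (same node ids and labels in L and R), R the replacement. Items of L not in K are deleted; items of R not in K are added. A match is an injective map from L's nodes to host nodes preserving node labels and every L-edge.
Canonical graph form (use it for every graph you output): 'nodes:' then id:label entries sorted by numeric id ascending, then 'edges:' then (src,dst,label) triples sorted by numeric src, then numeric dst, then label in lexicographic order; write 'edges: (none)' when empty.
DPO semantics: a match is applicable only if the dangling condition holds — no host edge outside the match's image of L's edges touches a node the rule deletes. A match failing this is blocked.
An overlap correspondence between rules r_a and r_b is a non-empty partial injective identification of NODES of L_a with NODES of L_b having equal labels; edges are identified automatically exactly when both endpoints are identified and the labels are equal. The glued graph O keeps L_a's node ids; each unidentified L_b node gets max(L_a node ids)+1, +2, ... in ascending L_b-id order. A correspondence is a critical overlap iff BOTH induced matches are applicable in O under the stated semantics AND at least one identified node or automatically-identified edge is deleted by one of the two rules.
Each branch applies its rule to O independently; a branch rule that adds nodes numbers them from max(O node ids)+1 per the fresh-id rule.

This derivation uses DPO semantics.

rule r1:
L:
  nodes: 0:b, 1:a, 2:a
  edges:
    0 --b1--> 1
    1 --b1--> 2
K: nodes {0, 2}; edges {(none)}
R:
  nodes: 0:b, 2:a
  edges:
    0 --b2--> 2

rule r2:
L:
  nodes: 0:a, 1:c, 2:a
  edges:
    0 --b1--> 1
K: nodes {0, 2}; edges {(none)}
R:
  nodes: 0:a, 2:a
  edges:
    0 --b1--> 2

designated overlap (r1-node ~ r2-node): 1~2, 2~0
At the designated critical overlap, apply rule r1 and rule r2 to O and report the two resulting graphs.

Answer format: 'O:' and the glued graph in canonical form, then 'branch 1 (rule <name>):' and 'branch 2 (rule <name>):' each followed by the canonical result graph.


O:
nodes: 0:b, 1:a, 2:a, 3:c
edges: (0,1,b1); (1,2,b1); (2,3,b1)
branch 1 (rule r1):
nodes: 0:b, 2:a, 3:c
edges: (0,2,b2); (2,3,b1)
branch 2 (rule r2):
nodes: 0:b, 1:a, 2:a
edges: (0,1,b1); (1,2,b1); (2,1,b1)


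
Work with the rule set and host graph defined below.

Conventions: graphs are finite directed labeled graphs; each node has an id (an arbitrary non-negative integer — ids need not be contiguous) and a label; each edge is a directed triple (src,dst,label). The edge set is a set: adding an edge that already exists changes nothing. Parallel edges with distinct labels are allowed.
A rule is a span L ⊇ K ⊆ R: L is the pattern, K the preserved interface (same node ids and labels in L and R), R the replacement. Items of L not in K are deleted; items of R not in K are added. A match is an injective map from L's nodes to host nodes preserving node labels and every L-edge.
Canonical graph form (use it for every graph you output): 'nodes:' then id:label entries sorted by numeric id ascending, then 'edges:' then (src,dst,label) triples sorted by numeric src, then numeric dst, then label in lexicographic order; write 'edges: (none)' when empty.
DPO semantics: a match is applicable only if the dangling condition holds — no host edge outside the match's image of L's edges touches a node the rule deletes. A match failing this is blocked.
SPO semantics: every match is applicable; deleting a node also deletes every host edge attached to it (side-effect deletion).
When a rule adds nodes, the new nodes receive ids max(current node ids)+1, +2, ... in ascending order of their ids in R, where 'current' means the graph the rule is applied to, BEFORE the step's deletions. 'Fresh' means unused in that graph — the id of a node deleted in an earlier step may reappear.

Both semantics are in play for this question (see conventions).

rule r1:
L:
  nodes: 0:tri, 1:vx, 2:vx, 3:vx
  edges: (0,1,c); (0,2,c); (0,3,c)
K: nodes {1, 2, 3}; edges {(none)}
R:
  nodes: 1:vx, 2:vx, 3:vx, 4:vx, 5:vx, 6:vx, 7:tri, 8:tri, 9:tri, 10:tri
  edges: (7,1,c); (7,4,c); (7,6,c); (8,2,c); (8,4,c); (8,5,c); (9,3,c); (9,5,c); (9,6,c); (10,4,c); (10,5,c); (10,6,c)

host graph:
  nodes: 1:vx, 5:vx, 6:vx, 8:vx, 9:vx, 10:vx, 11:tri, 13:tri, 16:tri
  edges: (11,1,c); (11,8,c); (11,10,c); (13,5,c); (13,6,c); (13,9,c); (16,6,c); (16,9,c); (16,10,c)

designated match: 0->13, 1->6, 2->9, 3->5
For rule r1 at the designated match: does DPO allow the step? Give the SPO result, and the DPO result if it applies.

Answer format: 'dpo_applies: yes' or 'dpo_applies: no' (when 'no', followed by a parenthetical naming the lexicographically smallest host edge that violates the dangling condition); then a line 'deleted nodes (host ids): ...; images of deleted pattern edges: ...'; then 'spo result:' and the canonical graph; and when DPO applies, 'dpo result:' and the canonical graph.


dpo_applies: yes
deleted nodes (host ids): 13; images of deleted pattern edges: (13,5,c); (13,6,c); (13,9,c)
spo result:
nodes: 1:vx, 5:vx, 6:vx, 8:vx, 9:vx, 10:vx, 11:tri, 16:tri, 17:vx, 18:vx, 19:vx, 20:tri, 21:tri, 22:tri, 23:tri
edges: (11,1,c); (11,8,c); (11,10,c); (16,6,c); (16,9,c); (16,10,c); (20,6,c); (20,17,c); (20,19,c); (21,9,c); (21,17,c); (21,18,c); (22,5,c); (22,18,c); (22,19,c); (23,17,c); (23,18,c); (23,19,c)
dpo result:
nodes: 1:vx, 5:vx, 6:vx, 8:vx, 9:vx, 10:vx, 11:tri, 16:tri, 17:vx, 18:vx, 19:vx, 20:tri, 21:tri, 22:tri, 23:tri
edges: (11,1,c); (11,8,c); (11,10,c); (16,6,c); (16,9,c); (16,10,c); (20,6,c); (20,17,c); (20,19,c); (21,9,c); (21,17,c); (21,18,c); (22,5,c); (22,18,c); (22,19,c); (23,17,c); (23,18,c); (23,19,c)


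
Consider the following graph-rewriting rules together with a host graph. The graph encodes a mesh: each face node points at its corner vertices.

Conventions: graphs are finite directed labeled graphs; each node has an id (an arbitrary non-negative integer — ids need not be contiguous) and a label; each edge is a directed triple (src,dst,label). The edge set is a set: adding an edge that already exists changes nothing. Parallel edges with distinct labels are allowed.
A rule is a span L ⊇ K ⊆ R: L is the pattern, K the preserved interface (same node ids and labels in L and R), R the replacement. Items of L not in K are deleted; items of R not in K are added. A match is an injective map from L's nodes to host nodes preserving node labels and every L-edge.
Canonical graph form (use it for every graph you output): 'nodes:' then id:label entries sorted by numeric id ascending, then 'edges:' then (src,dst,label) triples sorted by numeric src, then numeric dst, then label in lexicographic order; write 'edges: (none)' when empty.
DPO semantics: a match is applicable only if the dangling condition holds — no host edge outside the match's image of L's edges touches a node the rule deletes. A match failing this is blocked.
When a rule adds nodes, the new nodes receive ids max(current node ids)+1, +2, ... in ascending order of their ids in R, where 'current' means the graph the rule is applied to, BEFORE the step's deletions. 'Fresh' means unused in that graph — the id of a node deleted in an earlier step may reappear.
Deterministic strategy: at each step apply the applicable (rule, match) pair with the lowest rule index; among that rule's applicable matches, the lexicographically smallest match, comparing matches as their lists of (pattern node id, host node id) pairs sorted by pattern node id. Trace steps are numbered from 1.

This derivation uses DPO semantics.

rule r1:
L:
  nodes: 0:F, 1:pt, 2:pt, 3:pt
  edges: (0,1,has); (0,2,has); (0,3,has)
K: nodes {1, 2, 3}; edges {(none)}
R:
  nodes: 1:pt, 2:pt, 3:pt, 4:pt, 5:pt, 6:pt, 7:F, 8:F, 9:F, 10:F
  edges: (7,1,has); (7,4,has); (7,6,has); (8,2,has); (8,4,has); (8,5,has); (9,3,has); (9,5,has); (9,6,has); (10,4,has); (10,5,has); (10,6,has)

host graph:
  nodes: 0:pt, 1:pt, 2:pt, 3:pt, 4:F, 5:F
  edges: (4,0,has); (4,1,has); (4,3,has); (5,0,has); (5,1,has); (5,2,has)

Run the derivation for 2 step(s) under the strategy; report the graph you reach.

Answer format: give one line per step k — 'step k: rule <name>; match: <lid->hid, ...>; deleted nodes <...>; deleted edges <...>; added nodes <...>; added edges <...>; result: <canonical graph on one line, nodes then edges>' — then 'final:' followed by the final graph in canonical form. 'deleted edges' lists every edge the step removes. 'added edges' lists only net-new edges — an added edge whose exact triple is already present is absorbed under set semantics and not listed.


step 1: rule r1; match: 0->4, 1->0, 2->1, 3->3; deleted nodes 4; deleted edges (4,0,has); (4,1,has); (4,3,has); added nodes 6, 7, 8, 9, 10, 11, 12; added edges (9,0,has); (9,6,has); (9,8,has); (10,1,has); (10,6,has); (10,7,has); (11,3,has); (11,7,has); (11,8,has); (12,6,has); (12,7,has); (12,8,has); result: nodes: 0:pt, 1:pt, 2:pt, 3:pt, 5:F, 6:pt, 7:pt, 8:pt, 9:F, 10:F, 11:F, 12:F edges: (5,0,has); (5,1,has); (5,2,has); (9,0,has); (9,6,has); (9,8,has); (10,1,has); (10,6,has); (10,7,has); (11,3,has); (11,7,has); (11,8,has); (12,6,has); (12,7,has); (12,8,has)
step 2: rule r1; match: 0->5, 1->0, 2->1, 3->2; deleted nodes 5; deleted edges (5,0,has); (5,1,has); (5,2,has); added nodes 13, 14, 15, 16, 17, 18, 19; added edges (16,0,has); (16,13,has); (16,15,has); (17,1,has); (17,13,has); (17,14,has); (18,2,has); (18,14,has); (18,15,has); (19,13,has); (19,14,has); (19,15,has); result: nodes: 0:pt, 1:pt, 2:pt, 3:pt, 6:pt, 7:pt, 8:pt, 9:F, 10:F, 11:F, 12:F, 13:pt, 14:pt, 15:pt, 16:F, 17:F, 18:F, 19:F edges: (9,0,has); (9,6,has); (9,8,has); (10,1,has); (10,6,has); (10,7,has); (11,3,has); (11,7,has); (11,8,has); (12,6,has); (12,7,has); (12,8,has); (16,0,has); (16,13,has); (16,15,has); (17,1,has); (17,13,has); (17,14,has); (18,2,has); (18,14,has); (18,15,has); (19,13,has); (19,14,has); (19,15,has)
final:
nodes: 0:pt, 1:pt, 2:pt, 3:pt, 6:pt, 7:pt, 8:pt, 9:F, 10:F, 11:F, 12:F, 13:pt, 14:pt, 15:pt, 16:F, 17:F, 18:F, 19:F
edges: (9,0,has); (9,6,has); (9,8,has); (10,1,has); (10,6,has); (10,7,has); (11,3,has); (11,7,has); (11,8,has); (12,6,has); (12,7,has); (12,8,has); (16,0,has); (16,13,has); (16,15,has); (17,1,has); (17,13,has); (17,14,has); (18,2,has); (18,14,has); (18,15,has); (19,13,has); (19,14,has); (19,15,has)


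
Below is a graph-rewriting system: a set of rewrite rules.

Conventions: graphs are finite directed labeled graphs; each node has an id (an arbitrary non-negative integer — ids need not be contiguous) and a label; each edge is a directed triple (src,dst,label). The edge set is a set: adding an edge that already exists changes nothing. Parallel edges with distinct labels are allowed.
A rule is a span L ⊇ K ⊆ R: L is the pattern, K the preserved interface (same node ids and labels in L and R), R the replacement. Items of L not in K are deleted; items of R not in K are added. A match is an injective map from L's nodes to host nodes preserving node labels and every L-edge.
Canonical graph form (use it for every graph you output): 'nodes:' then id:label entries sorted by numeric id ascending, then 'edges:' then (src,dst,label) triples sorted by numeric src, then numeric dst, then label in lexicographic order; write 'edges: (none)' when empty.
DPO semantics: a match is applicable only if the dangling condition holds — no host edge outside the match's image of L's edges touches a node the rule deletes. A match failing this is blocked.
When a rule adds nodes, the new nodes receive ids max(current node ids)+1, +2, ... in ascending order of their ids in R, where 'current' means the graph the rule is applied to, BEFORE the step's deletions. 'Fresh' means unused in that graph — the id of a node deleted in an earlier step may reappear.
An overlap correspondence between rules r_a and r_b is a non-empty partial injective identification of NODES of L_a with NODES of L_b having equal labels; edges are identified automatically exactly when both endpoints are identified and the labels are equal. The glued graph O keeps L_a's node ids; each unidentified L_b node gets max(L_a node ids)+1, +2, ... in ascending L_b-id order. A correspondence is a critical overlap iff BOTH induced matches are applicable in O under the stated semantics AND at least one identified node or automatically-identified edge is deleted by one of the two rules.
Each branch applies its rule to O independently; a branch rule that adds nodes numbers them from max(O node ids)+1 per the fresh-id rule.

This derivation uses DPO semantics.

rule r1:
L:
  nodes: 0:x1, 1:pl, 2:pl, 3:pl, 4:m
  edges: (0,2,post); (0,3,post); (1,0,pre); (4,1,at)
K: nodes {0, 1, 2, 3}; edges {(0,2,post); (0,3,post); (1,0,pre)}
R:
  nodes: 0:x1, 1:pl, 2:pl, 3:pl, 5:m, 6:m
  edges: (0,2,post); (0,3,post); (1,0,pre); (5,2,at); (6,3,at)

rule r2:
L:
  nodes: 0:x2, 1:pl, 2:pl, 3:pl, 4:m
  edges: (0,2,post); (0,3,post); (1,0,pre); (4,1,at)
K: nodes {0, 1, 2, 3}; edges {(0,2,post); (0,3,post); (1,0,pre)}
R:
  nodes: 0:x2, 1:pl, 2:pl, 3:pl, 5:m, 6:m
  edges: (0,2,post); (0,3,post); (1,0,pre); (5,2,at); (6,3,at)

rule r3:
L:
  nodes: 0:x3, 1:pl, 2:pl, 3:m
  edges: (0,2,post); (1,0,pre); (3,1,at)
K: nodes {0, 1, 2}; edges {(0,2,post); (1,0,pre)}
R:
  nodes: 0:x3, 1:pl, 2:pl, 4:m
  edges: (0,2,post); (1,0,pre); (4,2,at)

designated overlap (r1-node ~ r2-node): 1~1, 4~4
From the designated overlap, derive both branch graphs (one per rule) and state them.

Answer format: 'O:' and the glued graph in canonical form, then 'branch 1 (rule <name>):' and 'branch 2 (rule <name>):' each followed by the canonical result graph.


O:
nodes: 0:x1, 1:pl, 2:pl, 3:pl, 4:m, 5:x2, 6:pl, 7:pl
edges: (0,2,post); (0,3,post); (1,0,pre); (1,5,pre); (4,1,at); (5,6,post); (5,7,post)
branch 1 (rule r1):
nodes: 0:x1, 1:pl, 2:pl, 3:pl, 5:x2, 6:pl, 7:pl, 8:m, 9:m
edges: (0,2,post); (0,3,post); (1,0,pre); (1,5,pre); (5,6,post); (5,7,post); (8,2,at); (9,3,at)
branch 2 (rule r2):
nodes: 0:x1, 1:pl, 2:pl, 3:pl, 5:x2, 6:pl, 7:pl, 8:m, 9:m
edges: (0,2,post); (0,3,post); (1,0,pre); (1,5,pre); (5,6,post); (5,7,post); (8,6,at); (9,7,at)


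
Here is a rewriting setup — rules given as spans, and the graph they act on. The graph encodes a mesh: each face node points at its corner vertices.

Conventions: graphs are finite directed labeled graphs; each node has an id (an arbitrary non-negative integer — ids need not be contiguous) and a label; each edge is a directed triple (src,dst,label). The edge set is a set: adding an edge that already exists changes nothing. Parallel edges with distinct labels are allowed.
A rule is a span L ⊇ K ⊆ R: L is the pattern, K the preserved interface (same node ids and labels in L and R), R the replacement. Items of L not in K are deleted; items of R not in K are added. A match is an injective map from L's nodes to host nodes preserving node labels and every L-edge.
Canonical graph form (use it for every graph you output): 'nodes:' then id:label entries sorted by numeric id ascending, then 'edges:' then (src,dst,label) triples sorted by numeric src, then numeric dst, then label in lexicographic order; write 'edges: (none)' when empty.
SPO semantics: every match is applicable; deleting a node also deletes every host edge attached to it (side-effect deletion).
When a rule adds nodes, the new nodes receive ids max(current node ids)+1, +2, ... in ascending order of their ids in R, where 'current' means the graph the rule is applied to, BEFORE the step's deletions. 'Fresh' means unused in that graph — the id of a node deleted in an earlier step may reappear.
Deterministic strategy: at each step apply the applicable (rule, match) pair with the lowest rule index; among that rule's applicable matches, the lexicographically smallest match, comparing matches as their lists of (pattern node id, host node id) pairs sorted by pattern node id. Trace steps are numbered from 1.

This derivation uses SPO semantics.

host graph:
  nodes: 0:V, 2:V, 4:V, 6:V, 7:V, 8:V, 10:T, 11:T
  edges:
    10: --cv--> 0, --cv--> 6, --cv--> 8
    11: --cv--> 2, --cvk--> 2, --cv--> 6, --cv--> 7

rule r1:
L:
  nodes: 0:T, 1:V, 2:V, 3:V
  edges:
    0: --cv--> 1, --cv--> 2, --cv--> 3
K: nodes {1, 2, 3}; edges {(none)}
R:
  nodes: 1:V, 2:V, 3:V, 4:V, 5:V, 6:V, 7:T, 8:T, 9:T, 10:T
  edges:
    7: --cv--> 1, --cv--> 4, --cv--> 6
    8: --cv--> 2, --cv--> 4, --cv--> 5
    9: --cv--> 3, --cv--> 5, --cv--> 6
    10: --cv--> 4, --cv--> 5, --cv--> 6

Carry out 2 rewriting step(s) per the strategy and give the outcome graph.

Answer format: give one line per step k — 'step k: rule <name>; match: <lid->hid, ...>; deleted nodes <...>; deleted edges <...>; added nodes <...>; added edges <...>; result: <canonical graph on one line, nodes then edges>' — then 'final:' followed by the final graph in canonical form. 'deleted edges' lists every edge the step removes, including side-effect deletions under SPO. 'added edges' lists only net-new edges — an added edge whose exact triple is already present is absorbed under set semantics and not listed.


step 1: rule r1; match: 0->10, 1->0, 2->6, 3->8; deleted nodes 10; deleted edges (10,0,cv); (10,6,cv); (10,8,cv); added nodes 12, 13, 14, 15, 16, 17, 18; added edges (15,0,cv); (15,12,cv); (15,14,cv); (16,6,cv); (16,12,cv); (16,13,cv); (17,8,cv); (17,13,cv); (17,14,cv); (18,12,cv); (18,13,cv); (18,14,cv); result: nodes: 0:V, 2:V, 4:V, 6:V, 7:V, 8:V, 11:T, 12:V, 13:V, 14:V, 15:T, 16:T, 17:T, 18:T edges: (11,2,cv); (11,2,cvk); (11,6,cv); (11,7,cv); (15,0,cv); (15,12,cv); (15,14,cv); (16,6,cv); (16,12,cv); (16,13,cv); (17,8,cv); (17,13,cv); (17,14,cv); (18,12,cv); (18,13,cv); (18,14,cv)
step 2: rule r1; match: 0->11, 1->2, 2->6, 3->7; deleted nodes 11; deleted edges (11,2,cv); (11,2,cvk); (11,6,cv); (11,7,cv); added nodes 19, 20, 21, 22, 23, 24, 25; added edges (22,2,cv); (22,19,cv); (22,21,cv); (23,6,cv); (23,19,cv); (23,20,cv); (24,7,cv); (24,20,cv); (24,21,cv); (25,19,cv); (25,20,cv); (25,21,cv); result: nodes: 0:V, 2:V, 4:V, 6:V, 7:V, 8:V, 12:V, 13:V, 14:V, 15:T, 16:T, 17:T, 18:T, 19:V, 20:V, 21:V, 22:T, 23:T, 24:T, 25:T edges: (15,0,cv); (15,12,cv); (15,14,cv); (16,6,cv); (16,12,cv); (16,13,cv); (17,8,cv); (17,13,cv); (17,14,cv); (18,12,cv); (18,13,cv); (18,14,cv); (22,2,cv); (22,19,cv); (22,21,cv); (23,6,cv); (23,19,cv); (23,20,cv); (24,7,cv); (24,20,cv); (24,21,cv); (25,19,cv); (25,20,cv); (25,21,cv)
final:
nodes: 0:V, 2:V, 4:V, 6:V, 7:V, 8:V, 12:V, 13:V, 14:V, 15:T, 16:T, 17:T, 18:T, 19:V, 20:V, 21:V, 22:T, 23:T, 24:T, 25:T
edges: (15,0,cv); (15,12,cv); (15,14,cv); (16,6,cv); (16,12,cv); (16,13,cv); (17,8,cv); (17,13,cv); (17,14,cv); (18,12,cv); (18,13,cv); (18,14,cv); (22,2,cv); (22,19,cv); (22,21,cv); (23,6,cv); (23,19,cv); (23,20,cv); (24,7,cv); (24,20,cv); (24,21,cv); (25,19,cv); (25,20,cv); (25,21,cv)


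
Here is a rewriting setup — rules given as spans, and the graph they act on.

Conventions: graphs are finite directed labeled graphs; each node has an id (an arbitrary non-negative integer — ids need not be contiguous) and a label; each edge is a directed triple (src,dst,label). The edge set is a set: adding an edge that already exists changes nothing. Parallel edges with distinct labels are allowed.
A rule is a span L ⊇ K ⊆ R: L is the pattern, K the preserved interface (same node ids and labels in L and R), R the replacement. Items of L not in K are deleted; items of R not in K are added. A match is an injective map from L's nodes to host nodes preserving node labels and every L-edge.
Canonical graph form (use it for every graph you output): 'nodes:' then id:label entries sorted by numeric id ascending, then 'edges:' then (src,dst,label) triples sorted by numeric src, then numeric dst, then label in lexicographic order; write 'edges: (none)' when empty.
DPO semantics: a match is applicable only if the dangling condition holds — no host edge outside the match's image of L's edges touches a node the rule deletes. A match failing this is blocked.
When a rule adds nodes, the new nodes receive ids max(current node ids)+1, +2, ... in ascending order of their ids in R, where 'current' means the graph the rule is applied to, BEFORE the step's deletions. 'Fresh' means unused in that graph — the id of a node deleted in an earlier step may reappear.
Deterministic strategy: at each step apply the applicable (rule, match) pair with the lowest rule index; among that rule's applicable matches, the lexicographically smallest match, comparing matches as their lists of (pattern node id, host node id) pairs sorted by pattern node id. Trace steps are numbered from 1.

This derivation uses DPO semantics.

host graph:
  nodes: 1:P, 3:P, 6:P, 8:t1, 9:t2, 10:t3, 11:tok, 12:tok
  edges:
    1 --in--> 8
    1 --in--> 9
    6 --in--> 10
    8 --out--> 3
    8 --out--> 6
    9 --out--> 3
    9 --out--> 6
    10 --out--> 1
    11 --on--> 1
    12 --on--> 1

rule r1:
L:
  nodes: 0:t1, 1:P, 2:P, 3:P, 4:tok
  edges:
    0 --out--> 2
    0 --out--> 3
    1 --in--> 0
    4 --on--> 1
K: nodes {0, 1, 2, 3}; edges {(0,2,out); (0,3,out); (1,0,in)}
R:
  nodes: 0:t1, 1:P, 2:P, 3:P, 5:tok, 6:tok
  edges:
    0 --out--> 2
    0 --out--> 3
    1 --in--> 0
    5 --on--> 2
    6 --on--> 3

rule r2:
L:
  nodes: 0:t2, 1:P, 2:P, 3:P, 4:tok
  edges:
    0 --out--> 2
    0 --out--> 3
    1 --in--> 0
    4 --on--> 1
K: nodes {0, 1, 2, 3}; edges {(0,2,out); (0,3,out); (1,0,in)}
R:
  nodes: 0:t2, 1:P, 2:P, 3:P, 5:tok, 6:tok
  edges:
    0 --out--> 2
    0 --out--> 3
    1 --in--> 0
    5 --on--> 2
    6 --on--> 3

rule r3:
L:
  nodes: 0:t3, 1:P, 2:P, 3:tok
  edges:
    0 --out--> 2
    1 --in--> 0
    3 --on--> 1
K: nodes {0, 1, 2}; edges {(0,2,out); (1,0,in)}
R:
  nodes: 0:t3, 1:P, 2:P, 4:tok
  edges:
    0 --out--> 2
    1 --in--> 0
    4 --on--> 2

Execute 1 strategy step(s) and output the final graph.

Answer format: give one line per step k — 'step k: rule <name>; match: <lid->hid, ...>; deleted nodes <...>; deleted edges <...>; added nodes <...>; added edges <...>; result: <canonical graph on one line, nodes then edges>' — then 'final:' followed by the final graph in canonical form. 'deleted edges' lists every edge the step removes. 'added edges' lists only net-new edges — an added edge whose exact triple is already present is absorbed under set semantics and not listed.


step 1: rule r1; match: 0->8, 1->1, 2->3, 3->6, 4->11; deleted nodes 11; deleted edges (11,1,on); added nodes 13, 14; added edges (13,3,on); (14,6,on); result: nodes: 1:P, 3:P, 6:P, 8:t1, 9:t2, 10:t3, 12:tok, 13:tok, 14:tok edges: (1,8,in); (1,9,in); (6,10,in); (8,3,out); (8,6,out); (9,3,out); (9,6,out); (10,1,out); (12,1,on); (13,3,on); (14,6,on)
final:
nodes: 1:P, 3:P, 6:P, 8:t1, 9:t2, 10:t3, 12:tok, 13:tok, 14:tok
edges: (1,8,in); (1,9,in); (6,10,in); (8,3,out); (8,6,out); (9,3,out); (9,6,out); (10,1,out); (12,1,on); (13,3,on); (14,6,on)


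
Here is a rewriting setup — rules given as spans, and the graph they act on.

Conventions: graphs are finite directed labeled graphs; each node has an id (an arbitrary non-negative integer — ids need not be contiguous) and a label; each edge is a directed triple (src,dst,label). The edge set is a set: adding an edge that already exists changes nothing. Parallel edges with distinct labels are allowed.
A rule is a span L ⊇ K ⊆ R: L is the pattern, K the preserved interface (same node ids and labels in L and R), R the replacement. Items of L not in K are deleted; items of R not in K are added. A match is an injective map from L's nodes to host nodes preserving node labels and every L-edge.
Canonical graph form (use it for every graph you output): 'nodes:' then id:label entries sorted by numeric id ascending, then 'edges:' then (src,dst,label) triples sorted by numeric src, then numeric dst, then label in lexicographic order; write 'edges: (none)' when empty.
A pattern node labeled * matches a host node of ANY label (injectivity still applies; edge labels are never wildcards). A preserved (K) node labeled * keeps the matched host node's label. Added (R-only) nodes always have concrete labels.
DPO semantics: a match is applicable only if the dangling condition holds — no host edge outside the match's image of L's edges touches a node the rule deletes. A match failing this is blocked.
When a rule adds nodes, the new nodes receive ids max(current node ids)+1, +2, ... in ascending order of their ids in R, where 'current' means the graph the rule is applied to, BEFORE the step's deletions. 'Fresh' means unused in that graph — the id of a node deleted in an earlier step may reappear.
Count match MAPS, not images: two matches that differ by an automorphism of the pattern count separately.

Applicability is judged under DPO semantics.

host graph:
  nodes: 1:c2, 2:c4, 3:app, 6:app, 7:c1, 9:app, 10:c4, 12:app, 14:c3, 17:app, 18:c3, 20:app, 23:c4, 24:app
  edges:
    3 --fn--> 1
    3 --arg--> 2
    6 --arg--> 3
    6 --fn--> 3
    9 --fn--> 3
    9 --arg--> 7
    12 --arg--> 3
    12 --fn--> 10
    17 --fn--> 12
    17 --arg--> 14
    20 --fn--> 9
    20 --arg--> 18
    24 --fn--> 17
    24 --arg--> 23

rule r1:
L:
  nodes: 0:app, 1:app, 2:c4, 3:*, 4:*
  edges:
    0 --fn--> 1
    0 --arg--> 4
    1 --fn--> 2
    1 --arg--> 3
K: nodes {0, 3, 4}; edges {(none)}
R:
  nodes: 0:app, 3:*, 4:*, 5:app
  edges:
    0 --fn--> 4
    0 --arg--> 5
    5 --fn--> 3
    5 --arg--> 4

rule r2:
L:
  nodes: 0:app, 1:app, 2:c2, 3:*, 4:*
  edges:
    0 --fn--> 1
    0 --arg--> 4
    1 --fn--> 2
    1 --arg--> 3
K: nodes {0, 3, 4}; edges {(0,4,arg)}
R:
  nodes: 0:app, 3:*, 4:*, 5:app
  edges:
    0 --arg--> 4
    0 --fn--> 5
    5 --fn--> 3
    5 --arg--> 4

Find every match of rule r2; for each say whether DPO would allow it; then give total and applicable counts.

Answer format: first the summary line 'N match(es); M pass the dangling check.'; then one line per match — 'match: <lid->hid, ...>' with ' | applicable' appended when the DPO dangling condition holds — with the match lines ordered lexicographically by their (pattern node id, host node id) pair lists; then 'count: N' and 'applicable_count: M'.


1 match(es); 0 pass the dangling check.
match: 0->9, 1->3, 2->1, 3->2, 4->7
count: 1
applicable_count: 0
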